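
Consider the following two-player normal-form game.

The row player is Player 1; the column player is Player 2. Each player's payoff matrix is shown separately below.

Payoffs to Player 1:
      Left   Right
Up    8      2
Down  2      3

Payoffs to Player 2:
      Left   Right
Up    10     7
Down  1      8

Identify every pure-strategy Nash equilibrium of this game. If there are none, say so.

The pure Nash equilibria are (Up, Left), (Down, Right).

Mark each player's best response to every combination of opponents' strategies; a profile where every player is best-responding is a pure Nash equilibrium.
Player 1 against Left: payoffs 8, 2 → best response Up.
Player 1 against Right: payoffs 2, 3 → best response Down.
Player 2 against Up: payoffs 10, 7 → best response Left.
Player 2 against Down: payoffs 1, 8 → best response Right.
Mutual best responses: (Up, Left); (Down, Right).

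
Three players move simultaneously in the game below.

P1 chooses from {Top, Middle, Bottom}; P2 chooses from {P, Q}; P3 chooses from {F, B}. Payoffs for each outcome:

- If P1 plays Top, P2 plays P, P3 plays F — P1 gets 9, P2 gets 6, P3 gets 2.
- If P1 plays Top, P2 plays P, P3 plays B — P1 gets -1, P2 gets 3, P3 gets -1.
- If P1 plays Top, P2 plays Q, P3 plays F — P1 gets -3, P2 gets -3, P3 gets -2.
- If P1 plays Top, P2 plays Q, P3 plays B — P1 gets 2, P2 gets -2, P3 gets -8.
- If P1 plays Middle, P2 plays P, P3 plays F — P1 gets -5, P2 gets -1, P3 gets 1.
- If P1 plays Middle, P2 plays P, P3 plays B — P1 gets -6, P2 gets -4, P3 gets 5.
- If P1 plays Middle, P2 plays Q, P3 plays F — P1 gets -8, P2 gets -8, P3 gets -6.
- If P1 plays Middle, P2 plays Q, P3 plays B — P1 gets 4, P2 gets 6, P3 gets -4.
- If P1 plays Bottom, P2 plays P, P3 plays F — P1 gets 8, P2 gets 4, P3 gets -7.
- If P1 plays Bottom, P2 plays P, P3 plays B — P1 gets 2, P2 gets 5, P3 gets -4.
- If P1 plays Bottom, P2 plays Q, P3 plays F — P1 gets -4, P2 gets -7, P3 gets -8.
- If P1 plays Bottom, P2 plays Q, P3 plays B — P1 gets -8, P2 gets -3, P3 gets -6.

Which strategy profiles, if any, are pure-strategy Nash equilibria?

P1 against (P, F): payoffs 9, -5, 8 → best response Top.
P1 against (P, B): payoffs -1, -6, 2 → best response Bottom.
P1 against (Q, F): payoffs -3, -8, -4 → best response Top.
P1 against (Q, B): payoffs 2, 4, -8 → best response Middle.
P2 against (Top, F): payoffs 6, -3 → best response P.
P2 against (Top, B): payoffs 3, -2 → best response P.
P2 against (Middle, F): payoffs -1, -8 → best response P.
P2 against (Middle, B): payoffs -4, 6 → best response Q.
P2 against (Bottom, F): payoffs 4, -7 → best response P.
P2 against (Bottom, B): payoffs 5, -3 → best response P.
P3 against (Top, P): payoffs 2, -1 → best response F.
P3 against (Top, Q): payoffs -2, -8 → best response F.
P3 against (Middle, P): payoffs 1, 5 → best response B.
P3 against (Middle, Q): payoffs -6, -4 → best response B.
P3 against (Bottom, P): payoffs -7, -4 → best response B.
P3 against (Bottom, Q): payoffs -8, -6 → best response B.
Mutual best responses: (Top, P, F); (Middle, Q, B); (Bottom, P, B).

Pure-strategy Nash equilibria: (Top, P, F); (Middle, Q, B); (Bottom, P, B)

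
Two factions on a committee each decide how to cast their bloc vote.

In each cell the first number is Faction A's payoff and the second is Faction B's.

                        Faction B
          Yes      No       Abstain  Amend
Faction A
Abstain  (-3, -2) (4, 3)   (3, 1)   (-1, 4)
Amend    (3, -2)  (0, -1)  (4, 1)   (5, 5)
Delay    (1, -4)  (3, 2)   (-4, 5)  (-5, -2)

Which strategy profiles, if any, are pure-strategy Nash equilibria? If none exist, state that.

(Abstain, Yes): Faction A can switch to Amend (-3 → 3). Not NE.
(Abstain, No): Faction B can switch to Amend (3 → 4). Not NE.
(Abstain, Abstain): Faction A can switch to Amend (3 → 4). Not NE.
(Abstain, Amend): Faction A can switch to Amend (-1 → 5). Not NE.
(Amend, Yes): Faction B can switch to No (-2 → -1). Not NE.
(Amend, No): Faction A can switch to Abstain (0 → 4). Not NE.
(Amend, Abstain): Faction B can switch to Amend (1 → 5). Not NE.
(Amend, Amend): Faction A gets 5, best alternative -1; Faction B gets 5, best alternative 1. No profitable deviation — NE.
(Delay, Yes): Faction A can switch to Amend (1 → 3). Not NE.
(Delay, No): Faction A can switch to Abstain (3 → 4). Not NE.
(Delay, Abstain): Faction A can switch to Abstain (-4 → 3). Not NE.
(The remaining 1 profile has a profitable deviation by the same check.)

(Amend, Amend)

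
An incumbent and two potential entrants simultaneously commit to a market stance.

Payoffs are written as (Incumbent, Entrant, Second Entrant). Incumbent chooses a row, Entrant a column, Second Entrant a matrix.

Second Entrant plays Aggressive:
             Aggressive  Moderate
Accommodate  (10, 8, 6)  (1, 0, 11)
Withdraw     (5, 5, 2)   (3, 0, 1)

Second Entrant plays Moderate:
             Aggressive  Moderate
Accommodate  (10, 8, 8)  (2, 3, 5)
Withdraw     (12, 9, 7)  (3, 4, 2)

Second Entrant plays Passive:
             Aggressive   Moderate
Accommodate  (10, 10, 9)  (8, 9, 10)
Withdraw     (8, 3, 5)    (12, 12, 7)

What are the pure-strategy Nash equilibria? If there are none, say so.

Incumbent against (Aggressive, Aggressive): payoffs 10, 5 → best response Accommodate.
Incumbent against (Aggressive, Moderate): payoffs 10, 12 → best response Withdraw.
Incumbent against (Aggressive, Passive): payoffs 10, 8 → best response Accommodate.
Incumbent against (Moderate, Aggressive): payoffs 1, 3 → best response Withdraw.
Incumbent against (Moderate, Moderate): payoffs 2, 3 → best response Withdraw.
Incumbent against (Moderate, Passive): payoffs 8, 12 → best response Withdraw.
Entrant against (Accommodate, Aggressive): payoffs 8, 0 → best response Aggressive.
Entrant against (Accommodate, Moderate): payoffs 8, 3 → best response Aggressive.
Entrant against (Accommodate, Passive): payoffs 10, 9 → best response Aggressive.
Entrant against (Withdraw, Aggressive): payoffs 5, 0 → best response Aggressive.
Entrant against (Withdraw, Moderate): payoffs 9, 4 → best response Aggressive.
Entrant against (Withdraw, Passive): payoffs 3, 12 → best response Moderate.
Second Entrant against (Accommodate, Aggressive): payoffs 6, 8, 9 → best response Passive.
Second Entrant against (Accommodate, Moderate): payoffs 11, 5, 10 → best response Aggressive.
Second Entrant against (Withdraw, Aggressive): payoffs 2, 7, 5 → best response Moderate.
Second Entrant against (Withdraw, Moderate): payoffs 1, 2, 7 → best response Passive.
Mutual best responses: (Accommodate, Aggressive, Passive); (Withdraw, Aggressive, Moderate); (Withdraw, Moderate, Passive).

The pure Nash equilibria are (Accommodate, Aggressive, Passive) and (Withdraw, Aggressive, Moderate) and (Withdraw, Moderate, Passive).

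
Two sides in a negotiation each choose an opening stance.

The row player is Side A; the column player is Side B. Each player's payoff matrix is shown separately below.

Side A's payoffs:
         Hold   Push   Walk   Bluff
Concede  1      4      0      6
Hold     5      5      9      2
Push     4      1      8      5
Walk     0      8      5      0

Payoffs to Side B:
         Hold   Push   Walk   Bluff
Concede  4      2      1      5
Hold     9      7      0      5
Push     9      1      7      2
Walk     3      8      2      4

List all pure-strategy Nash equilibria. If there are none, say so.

Mark each player's best response to every combination of opponents' strategies; a profile where every player is best-responding is a pure Nash equilibrium.
Side A against Hold: payoffs 1, 5, 4, 0 → best response Hold.
Side A against Push: payoffs 4, 5, 1, 8 → best response Walk.
Side A against Walk: payoffs 0, 9, 8, 5 → best response Hold.
Side A against Bluff: payoffs 6, 2, 5, 0 → best response Concede.
Side B against Concede: payoffs 4, 2, 1, 5 → best response Bluff.
Side B against Hold: payoffs 9, 7, 0, 5 → best response Hold.
Side B against Push: payoffs 9, 1, 7, 2 → best response Hold.
Side B against Walk: payoffs 3, 8, 2, 4 → best response Push.
Mutual best responses: (Concede, Bluff); (Hold, Hold); (Walk, Push).

(Concede, Bluff), (Hold, Hold), (Walk, Push)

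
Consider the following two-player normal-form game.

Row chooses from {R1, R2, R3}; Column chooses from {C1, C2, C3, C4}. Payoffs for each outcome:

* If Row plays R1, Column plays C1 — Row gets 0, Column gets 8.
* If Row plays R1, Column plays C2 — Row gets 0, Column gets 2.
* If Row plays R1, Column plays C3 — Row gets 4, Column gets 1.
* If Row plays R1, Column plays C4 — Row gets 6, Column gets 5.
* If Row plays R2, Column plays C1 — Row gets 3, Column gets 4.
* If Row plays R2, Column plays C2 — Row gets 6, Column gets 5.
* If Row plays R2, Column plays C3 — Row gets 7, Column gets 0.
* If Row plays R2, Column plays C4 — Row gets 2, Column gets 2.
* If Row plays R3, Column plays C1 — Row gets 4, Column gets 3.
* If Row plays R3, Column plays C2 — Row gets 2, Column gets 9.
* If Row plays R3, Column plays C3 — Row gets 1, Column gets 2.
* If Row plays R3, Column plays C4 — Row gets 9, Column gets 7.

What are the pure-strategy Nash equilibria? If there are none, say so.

The unique pure-strategy Nash equilibrium is (R2, C2).

(R1, C1): Row can switch to R2 (0 → 3). Not NE.
(R1, C2): Row can switch to R2 (0 → 6). Not NE.
(R1, C3): Row can switch to R2 (4 → 7). Not NE.
(R1, C4): Row can switch to R3 (6 → 9). Not NE.
(R2, C1): Row can switch to R3 (3 → 4). Not NE.
(R2, C2): Row gets 6, best alternative 2; Column gets 5, best alternative 4. No profitable deviation — NE.
(R2, C3): Column can switch to C1 (0 → 4). Not NE.
(R2, C4): Row can switch to R1 (2 → 6). Not NE.
(R3, C1): Column can switch to C2 (3 → 9). Not NE.
(R3, C2): Row can switch to R2 (2 → 6). Not NE.
(R3, C3): Row can switch to R1 (1 → 4). Not NE.
(The remaining 1 profile has a profitable deviation by the same check.)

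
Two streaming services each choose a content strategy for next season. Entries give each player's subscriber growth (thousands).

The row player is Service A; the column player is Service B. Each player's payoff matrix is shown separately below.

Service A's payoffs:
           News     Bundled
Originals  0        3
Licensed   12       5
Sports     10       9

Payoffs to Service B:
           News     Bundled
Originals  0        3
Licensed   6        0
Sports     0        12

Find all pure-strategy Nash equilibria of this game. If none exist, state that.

Mark each player's best response to every combination of opponents' strategies; a profile where every player is best-responding is a pure Nash equilibrium.
Service A against News: payoffs 0, 12, 10 → best response Licensed.
Service A against Bundled: payoffs 3, 5, 9 → best response Sports.
Service B against Originals: payoffs 0, 3 → best response Bundled.
Service B against Licensed: payoffs 6, 0 → best response News.
Service B against Sports: payoffs 0, 12 → best response Bundled.
Mutual best responses: (Licensed, News); (Sports, Bundled).

(Licensed, News); (Sports, Bundled)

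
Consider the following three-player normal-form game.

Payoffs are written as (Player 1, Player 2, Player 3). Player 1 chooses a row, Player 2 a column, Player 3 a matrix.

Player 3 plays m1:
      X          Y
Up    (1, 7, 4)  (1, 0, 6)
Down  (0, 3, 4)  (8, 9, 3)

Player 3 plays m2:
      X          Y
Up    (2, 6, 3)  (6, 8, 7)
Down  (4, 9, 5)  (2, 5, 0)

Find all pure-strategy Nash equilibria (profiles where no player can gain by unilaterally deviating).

The pure Nash equilibria are (Up, X, m1) and (Up, Y, m2) and (Down, X, m2) and (Down, Y, m1).

Player 1 against (X, m1): payoffs 1, 0 → best response Up.
Player 1 against (X, m2): payoffs 2, 4 → best response Down.
Player 1 against (Y, m1): payoffs 1, 8 → best response Down.
Player 1 against (Y, m2): payoffs 6, 2 → best response Up.
Player 2 against (Up, m1): payoffs 7, 0 → best response X.
Player 2 against (Up, m2): payoffs 6, 8 → best response Y.
Player 2 against (Down, m1): payoffs 3, 9 → best response Y.
Player 2 against (Down, m2): payoffs 9, 5 → best response X.
Player 3 against (Up, X): payoffs 4, 3 → best response m1.
Player 3 against (Up, Y): payoffs 6, 7 → best response m2.
Player 3 against (Down, X): payoffs 4, 5 → best response m2.
Player 3 against (Down, Y): payoffs 3, 0 → best response m1.
Mutual best responses: (Up, X, m1); (Up, Y, m2); (Down, X, m2); (Down, Y, m1).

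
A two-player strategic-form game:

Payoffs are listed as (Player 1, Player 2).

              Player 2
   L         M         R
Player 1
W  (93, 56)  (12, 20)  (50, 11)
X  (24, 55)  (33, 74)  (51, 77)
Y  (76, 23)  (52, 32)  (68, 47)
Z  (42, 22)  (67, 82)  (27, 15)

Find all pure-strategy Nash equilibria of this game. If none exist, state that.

Pure-strategy Nash equilibria: (W, L) and (Y, R) and (Z, M)

Player 1 against L: payoffs 93, 24, 76, 42 → best response W.
Player 1 against M: payoffs 12, 33, 52, 67 → best response Z.
Player 1 against R: payoffs 50, 51, 68, 27 → best response Y.
Player 2 against W: payoffs 56, 20, 11 → best response L.
Player 2 against X: payoffs 55, 74, 77 → best response R.
Player 2 against Y: payoffs 23, 32, 47 → best response R.
Player 2 against Z: payoffs 22, 82, 15 → best response M.
Mutual best responses: (W, L); (Y, R); (Z, M).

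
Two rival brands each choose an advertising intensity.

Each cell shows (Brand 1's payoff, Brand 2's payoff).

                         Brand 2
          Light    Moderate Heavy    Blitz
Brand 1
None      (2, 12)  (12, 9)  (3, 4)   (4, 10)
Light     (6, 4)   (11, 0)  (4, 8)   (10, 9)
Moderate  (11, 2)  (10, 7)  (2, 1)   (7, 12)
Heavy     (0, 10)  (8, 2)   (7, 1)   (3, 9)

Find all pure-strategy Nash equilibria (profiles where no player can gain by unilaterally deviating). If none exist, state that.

(None, Light): Brand 1 can switch to Light (2 → 6). Not NE.
(None, Moderate): Brand 2 can switch to Light (9 → 12). Not NE.
(None, Heavy): Brand 1 can switch to Light (3 → 4). Not NE.
(None, Blitz): Brand 1 can switch to Light (4 → 10). Not NE.
(Light, Light): Brand 1 can switch to Moderate (6 → 11). Not NE.
(Light, Moderate): Brand 1 can switch to None (11 → 12). Not NE.
(Light, Heavy): Brand 1 can switch to Heavy (4 → 7). Not NE.
(Light, Blitz): Brand 1 gets 10, best alternative 7; Brand 2 gets 9, best alternative 8. No profitable deviation — NE.
(Moderate, Light): Brand 2 can switch to Moderate (2 → 7). Not NE.
(The remaining 7 profiles each have a profitable deviation by the same check.)

The unique pure-strategy Nash equilibrium is (Light, Blitz).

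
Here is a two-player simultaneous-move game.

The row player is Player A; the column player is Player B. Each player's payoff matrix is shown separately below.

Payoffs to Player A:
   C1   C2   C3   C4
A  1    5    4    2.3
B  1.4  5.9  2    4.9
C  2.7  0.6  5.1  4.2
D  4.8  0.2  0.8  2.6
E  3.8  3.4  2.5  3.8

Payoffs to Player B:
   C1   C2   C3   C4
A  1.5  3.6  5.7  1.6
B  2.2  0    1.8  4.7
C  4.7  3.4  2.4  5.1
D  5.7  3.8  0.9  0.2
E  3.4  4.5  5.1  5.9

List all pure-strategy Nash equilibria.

(A, C1): Player A can switch to B (1 → 1.4). Not NE.
(A, C2): Player A can switch to B (5 → 5.9). Not NE.
(A, C3): Player A can switch to C (4 → 5.1). Not NE.
(A, C4): Player A can switch to B (2.3 → 4.9). Not NE.
(B, C1): Player A can switch to C (1.4 → 2.7). Not NE.
(B, C2): Player B can switch to C1 (0 → 2.2). Not NE.
(B, C3): Player A can switch to A (2 → 4). Not NE.
(B, C4): Player A gets 4.9, best alternative 4.2; Player B gets 4.7, best alternative 2.2. No profitable deviation — NE.
(C, C1): Player A can switch to D (2.7 → 4.8). Not NE.
(D, C1): Player A gets 4.8, best alternative 3.8; Player B gets 5.7, best alternative 3.8. No profitable deviation — NE.
(The remaining 10 profiles each have a profitable deviation by the same check.)

Pure-strategy Nash equilibria: (B, C4); (D, C1)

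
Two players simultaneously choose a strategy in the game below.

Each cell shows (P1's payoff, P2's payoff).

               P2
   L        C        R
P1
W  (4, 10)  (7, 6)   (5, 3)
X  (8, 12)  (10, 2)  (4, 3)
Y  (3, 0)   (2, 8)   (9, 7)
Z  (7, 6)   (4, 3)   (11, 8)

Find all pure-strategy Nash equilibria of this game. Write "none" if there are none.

P1 against L: payoffs 4, 8, 3, 7 → best response X.
P1 against C: payoffs 7, 10, 2, 4 → best response X.
P1 against R: payoffs 5, 4, 9, 11 → best response Z.
P2 against W: payoffs 10, 6, 3 → best response L.
P2 against X: payoffs 12, 2, 3 → best response L.
P2 against Y: payoffs 0, 8, 7 → best response C.
P2 against Z: payoffs 6, 3, 8 → best response R.
Mutual best responses: (X, L); (Z, R).

The pure Nash equilibria are (X, L); (Z, R).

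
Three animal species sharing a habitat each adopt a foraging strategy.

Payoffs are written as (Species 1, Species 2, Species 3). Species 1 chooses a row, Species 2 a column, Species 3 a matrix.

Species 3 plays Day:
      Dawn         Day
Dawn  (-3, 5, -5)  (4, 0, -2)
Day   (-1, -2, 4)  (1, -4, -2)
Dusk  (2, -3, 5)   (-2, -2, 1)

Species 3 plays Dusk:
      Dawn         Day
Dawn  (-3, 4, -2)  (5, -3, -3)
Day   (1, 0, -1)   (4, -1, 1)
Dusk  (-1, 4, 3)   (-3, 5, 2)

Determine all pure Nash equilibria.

(Dawn, Dawn, Day): Species 1 can switch to Day (-3 → -1). Not NE.
(Dawn, Dawn, Dusk): Species 1 can switch to Day (-3 → 1). Not NE.
(Dawn, Day, Day): Species 2 can switch to Dawn (0 → 5). Not NE.
(Dawn, Day, Dusk): Species 2 can switch to Dawn (-3 → 4). Not NE.
(Day, Dawn, Day): Species 1 can switch to Dusk (-1 → 2). Not NE.
(Day, Dawn, Dusk): Species 3 can switch to Day (-1 → 4). Not NE.
(Day, Day, Day): Species 1 can switch to Dawn (1 → 4). Not NE.
(Day, Day, Dusk): Species 1 can switch to Dawn (4 → 5). Not NE.
(Dusk, Dawn, Day): Species 2 can switch to Day (-3 → -2). Not NE.
(Dusk, Dawn, Dusk): Species 1 can switch to Day (-1 → 1). Not NE.
(The remaining 2 profiles each have a profitable deviation by the same check.)

none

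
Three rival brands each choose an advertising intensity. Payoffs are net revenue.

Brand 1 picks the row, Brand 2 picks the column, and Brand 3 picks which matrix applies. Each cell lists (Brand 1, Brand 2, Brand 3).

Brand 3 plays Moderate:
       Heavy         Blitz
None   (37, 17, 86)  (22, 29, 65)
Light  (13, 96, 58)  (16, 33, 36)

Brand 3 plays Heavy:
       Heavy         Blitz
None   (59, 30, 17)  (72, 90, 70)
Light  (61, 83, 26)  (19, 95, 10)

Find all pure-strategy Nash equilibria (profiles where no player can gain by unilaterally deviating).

(None, Blitz, Heavy)

For each player, find the best response to each opponent profile; mutual best responses are the pure NE.
Brand 1 against (Heavy, Moderate): payoffs 37, 13 → best response None.
Brand 1 against (Heavy, Heavy): payoffs 59, 61 → best response Light.
Brand 1 against (Blitz, Moderate): payoffs 22, 16 → best response None.
Brand 1 against (Blitz, Heavy): payoffs 72, 19 → best response None.
Brand 2 against (None, Moderate): payoffs 17, 29 → best response Blitz.
Brand 2 against (None, Heavy): payoffs 30, 90 → best response Blitz.
Brand 2 against (Light, Moderate): payoffs 96, 33 → best response Heavy.
Brand 2 against (Light, Heavy): payoffs 83, 95 → best response Blitz.
Brand 3 against (None, Heavy): payoffs 86, 17 → best response Moderate.
Brand 3 against (None, Blitz): payoffs 65, 70 → best response Heavy.
Brand 3 against (Light, Heavy): payoffs 58, 26 → best response Moderate.
Brand 3 against (Light, Blitz): payoffs 36, 10 → best response Moderate.
Mutual best responses: (None, Blitz, Heavy).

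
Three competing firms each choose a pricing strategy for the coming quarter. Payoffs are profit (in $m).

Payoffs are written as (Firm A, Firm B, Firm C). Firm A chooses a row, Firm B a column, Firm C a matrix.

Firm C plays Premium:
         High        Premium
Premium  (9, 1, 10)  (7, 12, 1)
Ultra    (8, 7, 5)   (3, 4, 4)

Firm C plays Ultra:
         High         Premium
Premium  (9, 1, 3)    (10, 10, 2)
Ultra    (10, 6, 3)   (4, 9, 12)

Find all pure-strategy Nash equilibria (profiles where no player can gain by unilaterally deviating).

Pure NE: (Premium, Premium, Ultra)

Firm A against (High, Premium): payoffs 9, 8 → best response Premium.
Firm A against (High, Ultra): payoffs 9, 10 → best response Ultra.
Firm A against (Premium, Premium): payoffs 7, 3 → best response Premium.
Firm A against (Premium, Ultra): payoffs 10, 4 → best response Premium.
Firm B against (Premium, Premium): payoffs 1, 12 → best response Premium.
Firm B against (Premium, Ultra): payoffs 1, 10 → best response Premium.
Firm B against (Ultra, Premium): payoffs 7, 4 → best response High.
Firm B against (Ultra, Ultra): payoffs 6, 9 → best response Premium.
Firm C against (Premium, High): payoffs 10, 3 → best response Premium.
Firm C against (Premium, Premium): payoffs 1, 2 → best response Ultra.
Firm C against (Ultra, High): payoffs 5, 3 → best response Premium.
Firm C against (Ultra, Premium): payoffs 4, 12 → best response Ultra.
Mutual best responses: (Premium, Premium, Ultra).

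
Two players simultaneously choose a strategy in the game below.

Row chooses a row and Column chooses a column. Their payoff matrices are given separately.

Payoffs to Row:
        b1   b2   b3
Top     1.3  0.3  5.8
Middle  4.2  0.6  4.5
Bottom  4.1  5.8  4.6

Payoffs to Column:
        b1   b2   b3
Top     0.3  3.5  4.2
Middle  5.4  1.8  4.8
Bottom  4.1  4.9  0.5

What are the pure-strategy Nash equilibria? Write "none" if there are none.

The pure Nash equilibria are (Top, b3); (Middle, b1); (Bottom, b2).

For each player, find the best response to each opponent profile; mutual best responses are the pure NE.
Row against b1: payoffs 1.3, 4.2, 4.1 → best response Middle.
Row against b2: payoffs 0.3, 0.6, 5.8 → best response Bottom.
Row against b3: payoffs 5.8, 4.5, 4.6 → best response Top.
Column against Top: payoffs 0.3, 3.5, 4.2 → best response b3.
Column against Middle: payoffs 5.4, 1.8, 4.8 → best response b1.
Column against Bottom: payoffs 4.1, 4.9, 0.5 → best response b2.
Mutual best responses: (Top, b3); (Middle, b1); (Bottom, b2).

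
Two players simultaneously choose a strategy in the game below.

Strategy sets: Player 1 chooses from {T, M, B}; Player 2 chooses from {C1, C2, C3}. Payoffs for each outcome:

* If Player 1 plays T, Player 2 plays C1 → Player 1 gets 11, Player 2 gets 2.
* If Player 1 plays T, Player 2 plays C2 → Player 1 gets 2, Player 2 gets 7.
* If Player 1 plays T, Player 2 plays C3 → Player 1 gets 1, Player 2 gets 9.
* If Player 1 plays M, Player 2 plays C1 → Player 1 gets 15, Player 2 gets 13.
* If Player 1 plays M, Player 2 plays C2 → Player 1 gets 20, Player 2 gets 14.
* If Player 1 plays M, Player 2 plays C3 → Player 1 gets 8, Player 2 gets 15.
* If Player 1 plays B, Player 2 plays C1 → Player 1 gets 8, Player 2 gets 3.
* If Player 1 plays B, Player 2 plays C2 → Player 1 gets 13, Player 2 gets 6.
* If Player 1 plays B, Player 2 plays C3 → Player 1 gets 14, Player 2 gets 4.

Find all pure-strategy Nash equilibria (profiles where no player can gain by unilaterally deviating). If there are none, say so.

This game has no pure Nash equilibrium.

Player 1 against C1: payoffs 11, 15, 8 → best response M.
Player 1 against C2: payoffs 2, 20, 13 → best response M.
Player 1 against C3: payoffs 1, 8, 14 → best response B.
Player 2 against T: payoffs 2, 7, 9 → best response C3.
Player 2 against M: payoffs 13, 14, 15 → best response C3.
Player 2 against B: payoffs 3, 6, 4 → best response C2.
No profile is a mutual best response for all players.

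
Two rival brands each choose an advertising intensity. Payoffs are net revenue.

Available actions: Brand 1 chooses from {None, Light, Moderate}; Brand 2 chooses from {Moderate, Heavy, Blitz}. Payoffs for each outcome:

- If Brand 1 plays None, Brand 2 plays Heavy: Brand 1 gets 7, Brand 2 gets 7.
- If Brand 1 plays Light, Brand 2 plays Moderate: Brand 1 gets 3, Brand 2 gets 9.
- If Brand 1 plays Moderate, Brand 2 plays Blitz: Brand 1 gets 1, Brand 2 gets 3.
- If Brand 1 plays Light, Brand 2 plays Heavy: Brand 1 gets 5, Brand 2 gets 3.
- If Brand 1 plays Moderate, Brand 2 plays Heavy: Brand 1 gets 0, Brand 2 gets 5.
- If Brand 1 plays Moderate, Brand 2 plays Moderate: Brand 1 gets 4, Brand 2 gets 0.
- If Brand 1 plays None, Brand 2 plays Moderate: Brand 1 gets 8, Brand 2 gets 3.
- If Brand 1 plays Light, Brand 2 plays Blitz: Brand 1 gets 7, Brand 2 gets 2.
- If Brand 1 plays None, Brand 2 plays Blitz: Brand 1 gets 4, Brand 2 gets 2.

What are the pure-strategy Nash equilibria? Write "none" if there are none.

The unique pure-strategy Nash equilibrium is (None, Heavy).

For each strategy profile, look for a profitable unilateral deviation.
(None, Moderate): Brand 2 can switch to Heavy (3 → 7). Not NE.
(None, Heavy): Brand 1 gets 7, best alternative 5; Brand 2 gets 7, best alternative 3. No profitable deviation — NE.
(None, Blitz): Brand 1 can switch to Light (4 → 7). Not NE.
(Light, Moderate): Brand 1 can switch to None (3 → 8). Not NE.
(Light, Heavy): Brand 1 can switch to None (5 → 7). Not NE.
(Light, Blitz): Brand 2 can switch to Moderate (2 → 9). Not NE.
(Moderate, Moderate): Brand 1 can switch to None (4 → 8). Not NE.
(Moderate, Heavy): Brand 1 can switch to None (0 → 7). Not NE.
(Moderate, Blitz): Brand 1 can switch to None (1 → 4). Not NE.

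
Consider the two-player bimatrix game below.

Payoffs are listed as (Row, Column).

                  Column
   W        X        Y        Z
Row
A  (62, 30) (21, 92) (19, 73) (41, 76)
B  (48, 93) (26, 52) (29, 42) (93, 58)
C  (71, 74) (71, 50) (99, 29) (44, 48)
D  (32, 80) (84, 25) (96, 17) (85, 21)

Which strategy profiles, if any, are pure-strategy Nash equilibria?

(C, W)

Row against W: payoffs 62, 48, 71, 32 → best response C.
Row against X: payoffs 21, 26, 71, 84 → best response D.
Row against Y: payoffs 19, 29, 99, 96 → best response C.
Row against Z: payoffs 41, 93, 44, 85 → best response B.
Column against A: payoffs 30, 92, 73, 76 → best response X.
Column against B: payoffs 93, 52, 42, 58 → best response W.
Column against C: payoffs 74, 50, 29, 48 → best response W.
Column against D: payoffs 80, 25, 17, 21 → best response W.
Mutual best responses: (C, W).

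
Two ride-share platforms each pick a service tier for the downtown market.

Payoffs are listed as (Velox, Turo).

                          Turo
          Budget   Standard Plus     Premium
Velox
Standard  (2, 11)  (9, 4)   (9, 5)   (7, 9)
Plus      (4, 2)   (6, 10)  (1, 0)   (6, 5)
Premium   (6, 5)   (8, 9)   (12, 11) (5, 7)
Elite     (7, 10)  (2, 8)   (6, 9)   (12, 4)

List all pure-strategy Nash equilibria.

(Premium, Plus), (Elite, Budget)

Mark each player's best response to every combination of opponents' strategies; a profile where every player is best-responding is a pure Nash equilibrium.
Velox against Budget: payoffs 2, 4, 6, 7 → best response Elite.
Velox against Standard: payoffs 9, 6, 8, 2 → best response Standard.
Velox against Plus: payoffs 9, 1, 12, 6 → best response Premium.
Velox against Premium: payoffs 7, 6, 5, 12 → best response Elite.
Turo against Standard: payoffs 11, 4, 5, 9 → best response Budget.
Turo against Plus: payoffs 2, 10, 0, 5 → best response Standard.
Turo against Premium: payoffs 5, 9, 11, 7 → best response Plus.
Turo against Elite: payoffs 10, 8, 9, 4 → best response Budget.
Mutual best responses: (Premium, Plus); (Elite, Budget).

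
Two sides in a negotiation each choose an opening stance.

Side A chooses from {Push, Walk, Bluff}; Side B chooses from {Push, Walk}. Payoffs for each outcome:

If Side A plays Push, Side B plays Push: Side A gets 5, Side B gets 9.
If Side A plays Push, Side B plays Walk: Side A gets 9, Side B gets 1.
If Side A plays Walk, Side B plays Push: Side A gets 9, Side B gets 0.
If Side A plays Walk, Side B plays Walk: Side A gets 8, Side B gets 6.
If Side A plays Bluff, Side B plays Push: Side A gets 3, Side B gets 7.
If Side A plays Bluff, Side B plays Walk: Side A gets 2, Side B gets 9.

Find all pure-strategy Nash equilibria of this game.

This game has no pure Nash equilibrium.

(Push, Push): Side A can switch to Walk (5 → 9). Not NE.
(Push, Walk): Side B can switch to Push (1 → 9). Not NE.
(Walk, Push): Side B can switch to Walk (0 → 6). Not NE.
(Walk, Walk): Side A can switch to Push (8 → 9). Not NE.
(Bluff, Push): Side A can switch to Push (3 → 5). Not NE.
(Bluff, Walk): Side A can switch to Push (2 → 9). Not NE.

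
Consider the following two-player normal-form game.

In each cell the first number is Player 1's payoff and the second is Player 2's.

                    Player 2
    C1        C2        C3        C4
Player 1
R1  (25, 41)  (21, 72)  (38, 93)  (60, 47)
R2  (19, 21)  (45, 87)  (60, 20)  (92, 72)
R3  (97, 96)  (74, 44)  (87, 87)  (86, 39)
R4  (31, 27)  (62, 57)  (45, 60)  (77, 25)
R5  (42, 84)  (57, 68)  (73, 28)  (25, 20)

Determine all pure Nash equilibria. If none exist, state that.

Check each profile: it is a Nash equilibrium iff no player can strictly gain by switching unilaterally.
(R1, C1): Player 1 can switch to R3 (25 → 97). Not NE.
(R1, C2): Player 1 can switch to R2 (21 → 45). Not NE.
(R1, C3): Player 1 can switch to R2 (38 → 60). Not NE.
(R1, C4): Player 1 can switch to R2 (60 → 92). Not NE.
(R2, C1): Player 1 can switch to R1 (19 → 25). Not NE.
(R2, C2): Player 1 can switch to R3 (45 → 74). Not NE.
(R3, C1): Player 1 gets 97, best alternative 42; Player 2 gets 96, best alternative 87. No profitable deviation — NE.
(The remaining 13 profiles each have a profitable deviation by the same check.)

(R3, C1)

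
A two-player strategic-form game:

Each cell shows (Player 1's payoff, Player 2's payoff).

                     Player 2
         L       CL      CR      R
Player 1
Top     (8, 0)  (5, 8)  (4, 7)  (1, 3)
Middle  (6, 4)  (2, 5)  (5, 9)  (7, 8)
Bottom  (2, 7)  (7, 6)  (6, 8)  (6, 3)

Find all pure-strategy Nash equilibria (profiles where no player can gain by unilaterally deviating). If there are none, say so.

(Top, L): Player 2 can switch to CL (0 → 8). Not NE.
(Top, CL): Player 1 can switch to Bottom (5 → 7). Not NE.
(Top, CR): Player 1 can switch to Middle (4 → 5). Not NE.
(Top, R): Player 1 can switch to Middle (1 → 7). Not NE.
(Middle, L): Player 1 can switch to Top (6 → 8). Not NE.
(Middle, CL): Player 1 can switch to Top (2 → 5). Not NE.
(Middle, CR): Player 1 can switch to Bottom (5 → 6). Not NE.
(Middle, R): Player 2 can switch to CR (8 → 9). Not NE.
(Bottom, CR): Player 1 gets 6, best alternative 5; Player 2 gets 8, best alternative 7. No profitable deviation — NE.
(The remaining 3 profiles each have a profitable deviation by the same check.)

The unique pure-strategy Nash equilibrium is (Bottom, CR).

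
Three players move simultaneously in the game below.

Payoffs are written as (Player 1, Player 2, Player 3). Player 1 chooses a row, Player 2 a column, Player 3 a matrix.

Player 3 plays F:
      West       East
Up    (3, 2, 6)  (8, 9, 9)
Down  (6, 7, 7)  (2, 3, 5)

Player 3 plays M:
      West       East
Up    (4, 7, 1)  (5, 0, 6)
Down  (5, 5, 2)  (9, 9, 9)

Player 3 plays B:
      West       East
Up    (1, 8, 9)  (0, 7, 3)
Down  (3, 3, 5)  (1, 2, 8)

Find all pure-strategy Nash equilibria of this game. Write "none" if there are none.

The pure Nash equilibria are (Up, East, F); (Down, West, F); (Down, East, M).

Mark each player's best response to every combination of opponents' strategies; a profile where every player is best-responding is a pure Nash equilibrium.
Player 1 against (West, F): payoffs 3, 6 → best response Down.
Player 1 against (West, M): payoffs 4, 5 → best response Down.
Player 1 against (West, B): payoffs 1, 3 → best response Down.
Player 1 against (East, F): payoffs 8, 2 → best response Up.
Player 1 against (East, M): payoffs 5, 9 → best response Down.
Player 1 against (East, B): payoffs 0, 1 → best response Down.
Player 2 against (Up, F): payoffs 2, 9 → best response East.
Player 2 against (Up, M): payoffs 7, 0 → best response West.
Player 2 against (Up, B): payoffs 8, 7 → best response West.
Player 2 against (Down, F): payoffs 7, 3 → best response West.
Player 2 against (Down, M): payoffs 5, 9 → best response East.
Player 2 against (Down, B): payoffs 3, 2 → best response West.
Player 3 against (Up, West): payoffs 6, 1, 9 → best response B.
Player 3 against (Up, East): payoffs 9, 6, 3 → best response F.
Player 3 against (Down, West): payoffs 7, 2, 5 → best response F.
Player 3 against (Down, East): payoffs 5, 9, 8 → best response M.
Mutual best responses: (Up, East, F); (Down, West, F); (Down, East, M).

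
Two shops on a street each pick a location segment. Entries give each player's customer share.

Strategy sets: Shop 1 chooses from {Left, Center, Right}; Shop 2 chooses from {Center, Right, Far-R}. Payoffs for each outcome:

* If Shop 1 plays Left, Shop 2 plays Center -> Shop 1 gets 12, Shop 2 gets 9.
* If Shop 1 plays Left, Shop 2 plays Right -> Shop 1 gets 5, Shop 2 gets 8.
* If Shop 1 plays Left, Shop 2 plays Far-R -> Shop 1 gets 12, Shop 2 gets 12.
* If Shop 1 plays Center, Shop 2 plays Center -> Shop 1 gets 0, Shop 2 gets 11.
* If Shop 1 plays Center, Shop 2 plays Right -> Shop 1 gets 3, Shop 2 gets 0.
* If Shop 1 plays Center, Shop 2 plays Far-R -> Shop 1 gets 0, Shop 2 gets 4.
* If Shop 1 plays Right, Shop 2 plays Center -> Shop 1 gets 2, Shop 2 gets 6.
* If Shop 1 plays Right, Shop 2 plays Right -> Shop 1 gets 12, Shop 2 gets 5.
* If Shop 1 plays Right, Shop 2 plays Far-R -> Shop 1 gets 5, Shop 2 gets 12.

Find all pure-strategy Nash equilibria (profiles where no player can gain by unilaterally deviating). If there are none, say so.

Mark each player's best response to every combination of opponents' strategies; a profile where every player is best-responding is a pure Nash equilibrium.
Shop 1 against Center: payoffs 12, 0, 2 → best response Left.
Shop 1 against Right: payoffs 5, 3, 12 → best response Right.
Shop 1 against Far-R: payoffs 12, 0, 5 → best response Left.
Shop 2 against Left: payoffs 9, 8, 12 → best response Far-R.
Shop 2 against Center: payoffs 11, 0, 4 → best response Center.
Shop 2 against Right: payoffs 6, 5, 12 → best response Far-R.
Mutual best responses: (Left, Far-R).

(Left, Far-R)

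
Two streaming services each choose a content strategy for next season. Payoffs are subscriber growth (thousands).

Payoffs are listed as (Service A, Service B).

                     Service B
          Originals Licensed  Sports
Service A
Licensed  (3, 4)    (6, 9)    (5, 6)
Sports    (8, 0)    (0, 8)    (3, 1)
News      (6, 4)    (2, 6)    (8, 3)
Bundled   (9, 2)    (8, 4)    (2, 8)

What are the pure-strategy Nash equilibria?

Mark each player's best response to every combination of opponents' strategies; a profile where every player is best-responding is a pure Nash equilibrium.
Service A against Originals: payoffs 3, 8, 6, 9 → best response Bundled.
Service A against Licensed: payoffs 6, 0, 2, 8 → best response Bundled.
Service A against Sports: payoffs 5, 3, 8, 2 → best response News.
Service B against Licensed: payoffs 4, 9, 6 → best response Licensed.
Service B against Sports: payoffs 0, 8, 1 → best response Licensed.
Service B against News: payoffs 4, 6, 3 → best response Licensed.
Service B against Bundled: payoffs 2, 4, 8 → best response Sports.
No profile is a mutual best response for all players.

This game has no pure Nash equilibrium.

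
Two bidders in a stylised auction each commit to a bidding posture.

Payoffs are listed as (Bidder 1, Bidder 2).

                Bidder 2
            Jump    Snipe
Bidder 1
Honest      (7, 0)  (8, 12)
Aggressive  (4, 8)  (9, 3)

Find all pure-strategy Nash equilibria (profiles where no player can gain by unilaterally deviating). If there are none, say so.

For each strategy profile, look for a profitable unilateral deviation.
(Honest, Jump): Bidder 2 can switch to Snipe (0 → 12). Not NE.
(Honest, Snipe): Bidder 1 can switch to Aggressive (8 → 9). Not NE.
(Aggressive, Jump): Bidder 1 can switch to Honest (4 → 7). Not NE.
(Aggressive, Snipe): Bidder 2 can switch to Jump (3 → 8). Not NE.

There is no pure-strategy Nash equilibrium.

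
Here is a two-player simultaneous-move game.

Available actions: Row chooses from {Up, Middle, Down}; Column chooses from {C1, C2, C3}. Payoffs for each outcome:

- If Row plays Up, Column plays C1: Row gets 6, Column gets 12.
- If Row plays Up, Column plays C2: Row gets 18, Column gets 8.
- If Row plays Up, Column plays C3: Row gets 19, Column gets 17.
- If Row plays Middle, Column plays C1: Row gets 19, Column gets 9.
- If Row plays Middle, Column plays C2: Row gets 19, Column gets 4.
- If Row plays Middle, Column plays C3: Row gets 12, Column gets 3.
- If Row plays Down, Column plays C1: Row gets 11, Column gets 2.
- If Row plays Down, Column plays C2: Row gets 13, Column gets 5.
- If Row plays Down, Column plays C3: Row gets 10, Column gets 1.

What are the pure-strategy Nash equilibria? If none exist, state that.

(Up, C1): Row can switch to Middle (6 → 19). Not NE.
(Up, C2): Row can switch to Middle (18 → 19). Not NE.
(Up, C3): Row gets 19, best alternative 12; Column gets 17, best alternative 12. No profitable deviation — NE.
(Middle, C1): Row gets 19, best alternative 11; Column gets 9, best alternative 4. No profitable deviation — NE.
(Middle, C2): Column can switch to C1 (4 → 9). Not NE.
(Middle, C3): Row can switch to Up (12 → 19). Not NE.
(Down, C1): Row can switch to Middle (11 → 19). Not NE.
(Down, C2): Row can switch to Up (13 → 18). Not NE.
(Down, C3): Row can switch to Up (10 → 19). Not NE.

Pure-strategy Nash equilibria: (Up, C3); (Middle, C1)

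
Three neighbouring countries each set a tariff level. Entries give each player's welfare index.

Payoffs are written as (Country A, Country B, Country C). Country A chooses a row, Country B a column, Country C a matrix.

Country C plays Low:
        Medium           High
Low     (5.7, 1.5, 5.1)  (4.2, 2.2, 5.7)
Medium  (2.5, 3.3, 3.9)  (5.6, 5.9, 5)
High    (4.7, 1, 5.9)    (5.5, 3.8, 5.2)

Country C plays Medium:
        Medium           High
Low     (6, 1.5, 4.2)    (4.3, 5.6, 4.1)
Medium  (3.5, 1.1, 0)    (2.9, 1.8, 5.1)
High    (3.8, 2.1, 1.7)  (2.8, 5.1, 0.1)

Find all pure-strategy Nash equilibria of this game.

none

For each player, find the best response to each opponent profile; mutual best responses are the pure NE.
Country A against (Medium, Low): payoffs 5.7, 2.5, 4.7 → best response Low.
Country A against (Medium, Medium): payoffs 6, 3.5, 3.8 → best response Low.
Country A against (High, Low): payoffs 4.2, 5.6, 5.5 → best response Medium.
Country A against (High, Medium): payoffs 4.3, 2.9, 2.8 → best response Low.
Country B against (Low, Low): payoffs 1.5, 2.2 → best response High.
Country B against (Low, Medium): payoffs 1.5, 5.6 → best response High.
Country B against (Medium, Low): payoffs 3.3, 5.9 → best response High.
Country B against (Medium, Medium): payoffs 1.1, 1.8 → best response High.
Country B against (High, Low): payoffs 1, 3.8 → best response High.
Country B against (High, Medium): payoffs 2.1, 5.1 → best response High.
Country C against (Low, Medium): payoffs 5.1, 4.2 → best response Low.
Country C against (Low, High): payoffs 5.7, 4.1 → best response Low.
Country C against (Medium, Medium): payoffs 3.9, 0 → best response Low.
Country C against (Medium, High): payoffs 5, 5.1 → best response Medium.
Country C against (High, Medium): payoffs 5.9, 1.7 → best response Low.
Country C against (High, High): payoffs 5.2, 0.1 → best response Low.
No profile is a mutual best response for all players.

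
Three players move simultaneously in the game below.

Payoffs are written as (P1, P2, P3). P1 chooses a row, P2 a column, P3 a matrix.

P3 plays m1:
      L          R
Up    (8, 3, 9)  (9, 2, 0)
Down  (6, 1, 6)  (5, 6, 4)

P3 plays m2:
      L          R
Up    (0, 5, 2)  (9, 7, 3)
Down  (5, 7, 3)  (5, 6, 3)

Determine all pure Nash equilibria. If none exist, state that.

Check each profile: it is a Nash equilibrium iff no player can strictly gain by switching unilaterally.
(Up, L, m1): P1 gets 8, best alternative 6; P2 gets 3, best alternative 2; P3 gets 9, best alternative 2. No profitable deviation — NE.
(Up, L, m2): P1 can switch to Down (0 → 5). Not NE.
(Up, R, m1): P2 can switch to L (2 → 3). Not NE.
(Up, R, m2): P1 gets 9, best alternative 5; P2 gets 7, best alternative 5; P3 gets 3, best alternative 0. No profitable deviation — NE.
(Down, L, m1): P1 can switch to Up (6 → 8). Not NE.
(Down, L, m2): P3 can switch to m1 (3 → 6). Not NE.
(Down, R, m1): P1 can switch to Up (5 → 9). Not NE.
(Down, R, m2): P1 can switch to Up (5 → 9). Not NE.

The pure Nash equilibria are (Up, L, m1) and (Up, R, m2).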